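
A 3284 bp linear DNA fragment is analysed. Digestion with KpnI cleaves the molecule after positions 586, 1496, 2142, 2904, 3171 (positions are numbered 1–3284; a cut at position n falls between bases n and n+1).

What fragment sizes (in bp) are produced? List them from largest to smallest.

Linear molecule, 5 cuts → 6 fragments:
  586 − 0 = 586 bp
  1496 − 586 = 910 bp
  2142 − 1496 = 646 bp
  2904 − 2142 = 762 bp
  3171 − 2904 = 267 bp
  3284 − 3171 = 113 bp
Sorted largest to smallest: 910, 762, 646, 586, 267, 113 bp.

910, 762, 646, 586, 267, 113 bp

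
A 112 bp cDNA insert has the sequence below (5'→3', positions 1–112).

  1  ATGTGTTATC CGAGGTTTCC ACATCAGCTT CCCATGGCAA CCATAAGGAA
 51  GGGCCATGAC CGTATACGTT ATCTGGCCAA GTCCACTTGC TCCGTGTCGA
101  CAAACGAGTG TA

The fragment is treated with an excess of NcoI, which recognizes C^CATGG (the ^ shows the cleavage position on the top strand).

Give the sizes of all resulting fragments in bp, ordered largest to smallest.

The NcoI site (CCATGG) starts at position 32.
NcoI cuts after the first base of each site, so after position 32.
Linear molecule, 1 cut → 2 fragments:
  1–32 → 32 bp
  33–112 → 80 bp
Sorted largest to smallest: 80, 32 bp.

80, 32 bp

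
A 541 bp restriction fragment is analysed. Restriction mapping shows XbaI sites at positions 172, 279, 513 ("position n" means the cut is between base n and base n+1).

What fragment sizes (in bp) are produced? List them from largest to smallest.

Linear molecule, 3 cuts → 4 fragments:
  172 − 0 = 172 bp
  279 − 172 = 107 bp
  513 − 279 = 234 bp
  541 − 513 = 28 bp
Sorted largest to smallest: 234, 172, 107, 28 bp.

234, 172, 107, 28 bp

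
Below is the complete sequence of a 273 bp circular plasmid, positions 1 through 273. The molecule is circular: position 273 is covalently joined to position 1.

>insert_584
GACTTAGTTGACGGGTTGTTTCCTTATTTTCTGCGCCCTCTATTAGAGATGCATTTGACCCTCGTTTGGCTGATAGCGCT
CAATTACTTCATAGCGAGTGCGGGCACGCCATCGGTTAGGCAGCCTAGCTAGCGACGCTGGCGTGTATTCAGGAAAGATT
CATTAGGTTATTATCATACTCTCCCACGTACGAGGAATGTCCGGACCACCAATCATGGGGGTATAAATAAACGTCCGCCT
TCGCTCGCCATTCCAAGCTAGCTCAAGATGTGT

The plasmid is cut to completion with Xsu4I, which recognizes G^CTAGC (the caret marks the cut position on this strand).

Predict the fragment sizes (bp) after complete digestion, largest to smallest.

Xsu4I sites (GCTAGC) start at positions 128, 257.
Xsu4I cuts after the first base of each site, so after positions 128, 257.
Circular molecule, 2 cuts → 2 fragments:
  129–257 → 129 bp
  258–273 then 1–128 → 16 + 128 = 144 bp
Sorted largest to smallest: 144, 129 bp.

144, 129 bp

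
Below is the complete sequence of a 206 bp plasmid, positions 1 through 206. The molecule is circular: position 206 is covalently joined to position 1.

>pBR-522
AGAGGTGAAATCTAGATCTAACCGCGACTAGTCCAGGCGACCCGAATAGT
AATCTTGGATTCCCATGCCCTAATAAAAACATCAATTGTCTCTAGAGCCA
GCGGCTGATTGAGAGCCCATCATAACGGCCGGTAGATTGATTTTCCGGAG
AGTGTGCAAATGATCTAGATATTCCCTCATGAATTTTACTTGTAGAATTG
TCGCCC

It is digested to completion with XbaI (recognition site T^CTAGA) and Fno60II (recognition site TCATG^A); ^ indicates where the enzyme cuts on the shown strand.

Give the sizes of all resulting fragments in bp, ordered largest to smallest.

80, 73, 36, 17 bp

XbaI sites (TCTAGA) start at positions 11, 91, 164.
XbaI cuts after the first base of each site, so after positions 11, 91, 164.
The Fno60II site (TCATGA) starts at position 177.
Fno60II cuts after base 5 of each site (before the last base), so after position 181.
Combined cut positions: 11, 91, 164, 181.
Circular molecule, 4 cuts → 4 fragments:
  12–91 → 80 bp
  92–164 → 73 bp
  165–181 → 17 bp
  182–206 then 1–11 → 25 + 11 = 36 bp
Sorted largest to smallest: 80, 73, 36, 17 bp.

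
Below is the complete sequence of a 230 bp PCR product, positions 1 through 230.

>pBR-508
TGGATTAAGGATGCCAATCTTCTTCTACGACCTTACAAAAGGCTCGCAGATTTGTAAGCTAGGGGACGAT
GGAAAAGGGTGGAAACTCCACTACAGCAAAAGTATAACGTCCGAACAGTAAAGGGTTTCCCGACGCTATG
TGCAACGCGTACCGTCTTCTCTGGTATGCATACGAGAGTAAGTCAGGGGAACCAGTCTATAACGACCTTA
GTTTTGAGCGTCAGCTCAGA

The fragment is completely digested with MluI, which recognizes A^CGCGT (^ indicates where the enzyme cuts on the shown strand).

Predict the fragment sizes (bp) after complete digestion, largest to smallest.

145, 85 bp

The MluI site (ACGCGT) starts at position 145.
MluI cuts after the first base of each site, so after position 145.
Linear molecule, 1 cut → 2 fragments:
  1–145 → 145 bp
  146–230 → 85 bp
Sorted largest to smallest: 145, 85 bp.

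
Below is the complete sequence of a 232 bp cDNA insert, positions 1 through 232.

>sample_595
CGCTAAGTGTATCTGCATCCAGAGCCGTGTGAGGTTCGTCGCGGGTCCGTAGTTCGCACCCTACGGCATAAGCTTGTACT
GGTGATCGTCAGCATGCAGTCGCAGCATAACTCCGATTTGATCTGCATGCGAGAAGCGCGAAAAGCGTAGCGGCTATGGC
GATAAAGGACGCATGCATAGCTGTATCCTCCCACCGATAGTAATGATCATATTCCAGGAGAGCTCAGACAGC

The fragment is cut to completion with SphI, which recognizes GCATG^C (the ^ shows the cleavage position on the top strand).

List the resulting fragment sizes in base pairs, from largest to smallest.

96, 57, 46, 33 bp

SphI sites (GCATGC) start at positions 92, 125, 171.
SphI cuts after base 5 of each site (before the last base), so after positions 96, 129, 175.
Linear molecule, 3 cuts → 4 fragments:
  1–96 → 96 bp
  97–129 → 33 bp
  130–175 → 46 bp
  176–232 → 57 bp
Sorted largest to smallest: 96, 57, 46, 33 bp.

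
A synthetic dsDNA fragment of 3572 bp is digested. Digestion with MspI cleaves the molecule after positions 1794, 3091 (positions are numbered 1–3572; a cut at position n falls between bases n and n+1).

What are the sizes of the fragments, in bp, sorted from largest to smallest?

Linear molecule, 2 cuts → 3 fragments:
  1794 − 0 = 1794 bp
  3091 − 1794 = 1297 bp
  3572 − 3091 = 481 bp
Sorted largest to smallest: 1794, 1297, 481 bp.

1794, 1297, 481 bp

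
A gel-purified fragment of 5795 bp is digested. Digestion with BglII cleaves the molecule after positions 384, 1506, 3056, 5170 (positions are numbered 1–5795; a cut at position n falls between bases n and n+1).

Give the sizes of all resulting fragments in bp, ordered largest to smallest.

2114, 1550, 1122, 625, 384 bp

Linear molecule, 4 cuts → 5 fragments:
  384 − 0 = 384 bp
  1506 − 384 = 1122 bp
  3056 − 1506 = 1550 bp
  5170 − 3056 = 2114 bp
  5795 − 5170 = 625 bp
Sorted largest to smallest: 2114, 1550, 1122, 625, 384 bp.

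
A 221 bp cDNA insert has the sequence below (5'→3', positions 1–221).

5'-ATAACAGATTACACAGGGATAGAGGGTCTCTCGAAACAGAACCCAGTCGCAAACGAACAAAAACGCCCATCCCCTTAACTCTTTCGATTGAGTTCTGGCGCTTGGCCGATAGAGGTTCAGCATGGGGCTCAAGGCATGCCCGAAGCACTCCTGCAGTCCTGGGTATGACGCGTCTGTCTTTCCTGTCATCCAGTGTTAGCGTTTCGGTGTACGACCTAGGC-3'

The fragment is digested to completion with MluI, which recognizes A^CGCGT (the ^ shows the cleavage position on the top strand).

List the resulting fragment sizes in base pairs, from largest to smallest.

168, 53 bp

The MluI site (ACGCGT) starts at position 168.
MluI cuts after the first base of each site, so after position 168.
Linear molecule, 1 cut → 2 fragments:
  1–168 → 168 bp
  169–221 → 53 bp
Sorted largest to smallest: 168, 53 bp.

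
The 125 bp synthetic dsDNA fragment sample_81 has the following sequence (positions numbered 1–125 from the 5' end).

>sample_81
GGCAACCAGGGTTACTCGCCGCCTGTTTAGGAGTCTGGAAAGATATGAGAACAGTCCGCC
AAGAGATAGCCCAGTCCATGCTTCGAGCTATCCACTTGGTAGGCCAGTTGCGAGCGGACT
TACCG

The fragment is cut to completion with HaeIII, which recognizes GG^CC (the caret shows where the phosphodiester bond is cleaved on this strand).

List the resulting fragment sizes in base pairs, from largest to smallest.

103, 22 bp

The HaeIII site (GGCC) starts at position 102.
HaeIII cuts after base 2 of each site, so after position 103.
Linear molecule, 1 cut → 2 fragments:
  1–103 → 103 bp
  104–125 → 22 bp
Sorted largest to smallest: 103, 22 bp.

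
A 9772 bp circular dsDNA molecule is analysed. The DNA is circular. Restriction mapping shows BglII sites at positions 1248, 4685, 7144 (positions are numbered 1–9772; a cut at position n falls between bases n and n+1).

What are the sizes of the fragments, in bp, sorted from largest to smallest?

3876, 3437, 2459 bp

Circular molecule, 3 cuts → 3 fragments:
  4685 − 1248 = 3437 bp
  7144 − 4685 = 2459 bp
  wrap: 9772 − 7144 + 1248 = 3876 bp
Sorted largest to smallest: 3876, 3437, 2459 bp.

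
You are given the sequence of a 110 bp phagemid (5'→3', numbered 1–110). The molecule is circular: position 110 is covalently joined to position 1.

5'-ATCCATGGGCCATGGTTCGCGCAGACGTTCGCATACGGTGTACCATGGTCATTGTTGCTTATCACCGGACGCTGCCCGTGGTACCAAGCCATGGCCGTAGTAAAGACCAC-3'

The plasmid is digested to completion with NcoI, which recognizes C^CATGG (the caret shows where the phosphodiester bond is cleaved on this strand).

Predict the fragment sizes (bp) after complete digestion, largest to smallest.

46, 33, 24, 7 bp

NcoI sites (CCATGG) start at positions 3, 10, 43, 89.
NcoI cuts after the first base of each site, so after positions 3, 10, 43, 89.
Circular molecule, 4 cuts → 4 fragments:
  4–10 → 7 bp
  11–43 → 33 bp
  44–89 → 46 bp
  90–110 then 1–3 → 21 + 3 = 24 bp
Sorted largest to smallest: 46, 33, 24, 7 bp.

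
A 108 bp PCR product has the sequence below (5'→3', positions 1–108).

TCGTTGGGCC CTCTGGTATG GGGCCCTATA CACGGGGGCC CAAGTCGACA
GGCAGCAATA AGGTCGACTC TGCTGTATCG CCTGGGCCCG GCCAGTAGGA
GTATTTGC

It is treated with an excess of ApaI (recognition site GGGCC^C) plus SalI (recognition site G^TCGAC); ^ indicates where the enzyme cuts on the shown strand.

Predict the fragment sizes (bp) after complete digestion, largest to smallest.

ApaI sites (GGGCCC) start at positions 6, 21, 36, 84.
ApaI cuts after base 5 of each site (before the last base), so after positions 10, 25, 40, 88.
SalI sites (GTCGAC) start at positions 44, 63.
SalI cuts after the first base of each site, so after positions 44, 63.
Combined cut positions: 10, 25, 40, 44, 63, 88.
Linear molecule, 6 cuts → 7 fragments:
  1–10 → 10 bp
  11–25 → 15 bp
  26–40 → 15 bp
  41–44 → 4 bp
  45–63 → 19 bp
  64–88 → 25 bp
  89–108 → 20 bp
Sorted largest to smallest: 25, 20, 19, 15, 15, 10, 4 bp.

25, 20, 19, 15, 15, 10, 4 bp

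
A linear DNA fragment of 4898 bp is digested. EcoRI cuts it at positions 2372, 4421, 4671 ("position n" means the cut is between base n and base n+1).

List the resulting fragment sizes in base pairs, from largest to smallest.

Linear molecule, 3 cuts → 4 fragments:
  2372 − 0 = 2372 bp
  4421 − 2372 = 2049 bp
  4671 − 4421 = 250 bp
  4898 − 4671 = 227 bp
Sorted largest to smallest: 2372, 2049, 250, 227 bp.

2372, 2049, 250, 227 bp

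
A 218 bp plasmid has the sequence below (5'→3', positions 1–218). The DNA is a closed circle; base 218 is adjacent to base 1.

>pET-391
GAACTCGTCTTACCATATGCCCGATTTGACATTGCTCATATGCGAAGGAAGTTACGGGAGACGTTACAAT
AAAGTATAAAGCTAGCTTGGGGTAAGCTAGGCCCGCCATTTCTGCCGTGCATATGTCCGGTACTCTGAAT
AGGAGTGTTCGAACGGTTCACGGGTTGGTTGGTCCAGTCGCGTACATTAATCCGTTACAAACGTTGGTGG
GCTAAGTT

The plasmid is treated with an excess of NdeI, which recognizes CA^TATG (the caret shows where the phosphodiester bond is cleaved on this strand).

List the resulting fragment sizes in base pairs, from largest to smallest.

112, 83, 23 bp

NdeI sites (CATATG) start at positions 14, 37, 120.
NdeI cuts after base 2 of each site, so after positions 15, 38, 121.
Circular molecule, 3 cuts → 3 fragments:
  16–38 → 23 bp
  39–121 → 83 bp
  122–218 then 1–15 → 97 + 15 = 112 bp
Sorted largest to smallest: 112, 83, 23 bp.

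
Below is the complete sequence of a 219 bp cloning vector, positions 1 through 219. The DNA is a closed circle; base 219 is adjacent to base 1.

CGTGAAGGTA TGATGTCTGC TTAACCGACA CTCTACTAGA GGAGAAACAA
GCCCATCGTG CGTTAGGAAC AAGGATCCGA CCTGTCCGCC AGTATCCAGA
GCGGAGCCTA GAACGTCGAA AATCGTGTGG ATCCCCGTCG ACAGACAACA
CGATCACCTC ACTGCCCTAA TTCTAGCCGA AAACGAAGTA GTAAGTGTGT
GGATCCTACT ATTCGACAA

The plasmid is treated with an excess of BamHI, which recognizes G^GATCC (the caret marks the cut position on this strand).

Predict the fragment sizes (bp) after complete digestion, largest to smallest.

91, 72, 56 bp

BamHI sites (GGATCC) start at positions 73, 129, 201.
BamHI cuts after the first base of each site, so after positions 73, 129, 201.
Circular molecule, 3 cuts → 3 fragments:
  74–129 → 56 bp
  130–201 → 72 bp
  202–219 then 1–73 → 18 + 73 = 91 bp
Sorted largest to smallest: 91, 72, 56 bp.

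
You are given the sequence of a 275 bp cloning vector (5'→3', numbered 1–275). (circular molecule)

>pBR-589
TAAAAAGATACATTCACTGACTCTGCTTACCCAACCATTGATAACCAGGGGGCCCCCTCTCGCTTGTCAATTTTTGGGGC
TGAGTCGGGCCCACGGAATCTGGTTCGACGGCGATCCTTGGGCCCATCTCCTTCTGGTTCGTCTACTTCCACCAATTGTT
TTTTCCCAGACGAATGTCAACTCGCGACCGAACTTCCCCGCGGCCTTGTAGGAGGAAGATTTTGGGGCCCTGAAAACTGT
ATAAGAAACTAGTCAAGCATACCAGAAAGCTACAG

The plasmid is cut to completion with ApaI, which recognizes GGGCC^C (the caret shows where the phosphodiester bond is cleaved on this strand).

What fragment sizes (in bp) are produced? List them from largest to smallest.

105, 100, 37, 33 bp

ApaI sites (GGGCCC) start at positions 50, 87, 120, 225.
ApaI cuts after base 5 of each site (before the last base), so after positions 54, 91, 124, 229.
Circular molecule, 4 cuts → 4 fragments:
  55–91 → 37 bp
  92–124 → 33 bp
  125–229 → 105 bp
  230–275 then 1–54 → 46 + 54 = 100 bp
Sorted largest to smallest: 105, 100, 37, 33 bp.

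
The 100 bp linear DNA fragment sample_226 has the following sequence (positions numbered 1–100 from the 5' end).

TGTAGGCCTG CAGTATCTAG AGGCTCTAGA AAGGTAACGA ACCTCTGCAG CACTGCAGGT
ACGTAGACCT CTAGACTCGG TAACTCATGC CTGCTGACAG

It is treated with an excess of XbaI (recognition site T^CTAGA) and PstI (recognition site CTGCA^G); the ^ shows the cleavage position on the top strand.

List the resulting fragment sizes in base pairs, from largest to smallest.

30, 24, 13, 12, 9, 8, 4 bp

XbaI sites (TCTAGA) start at positions 16, 25, 70.
XbaI cuts after the first base of each site, so after positions 16, 25, 70.
PstI sites (CTGCAG) start at positions 8, 45, 53.
PstI cuts after base 5 of each site (before the last base), so after positions 12, 49, 57.
Combined cut positions: 12, 16, 25, 49, 57, 70.
Linear molecule, 6 cuts → 7 fragments:
  1–12 → 12 bp
  13–16 → 4 bp
  17–25 → 9 bp
  26–49 → 24 bp
  50–57 → 8 bp
  58–70 → 13 bp
  71–100 → 30 bp
Sorted largest to smallest: 30, 24, 13, 12, 9, 8, 4 bp.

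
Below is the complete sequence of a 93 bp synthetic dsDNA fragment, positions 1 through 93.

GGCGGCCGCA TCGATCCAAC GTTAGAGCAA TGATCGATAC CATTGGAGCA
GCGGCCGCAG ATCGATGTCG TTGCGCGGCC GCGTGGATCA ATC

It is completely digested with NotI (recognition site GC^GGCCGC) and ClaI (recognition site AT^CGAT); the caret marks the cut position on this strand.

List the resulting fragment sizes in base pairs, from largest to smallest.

NotI sites (GCGGCCGC) start at positions 2, 51, 75.
NotI cuts after base 2 of each site, so after positions 3, 52, 76.
ClaI sites (ATCGAT) start at positions 10, 33, 61.
ClaI cuts after base 2 of each site, so after positions 11, 34, 62.
Combined cut positions: 3, 11, 34, 52, 62, 76.
Linear molecule, 6 cuts → 7 fragments:
  1–3 → 3 bp
  4–11 → 8 bp
  12–34 → 23 bp
  35–52 → 18 bp
  53–62 → 10 bp
  63–76 → 14 bp
  77–93 → 17 bp
Sorted largest to smallest: 23, 18, 17, 14, 10, 8, 3 bp.

23, 18, 17, 14, 10, 8, 3 bp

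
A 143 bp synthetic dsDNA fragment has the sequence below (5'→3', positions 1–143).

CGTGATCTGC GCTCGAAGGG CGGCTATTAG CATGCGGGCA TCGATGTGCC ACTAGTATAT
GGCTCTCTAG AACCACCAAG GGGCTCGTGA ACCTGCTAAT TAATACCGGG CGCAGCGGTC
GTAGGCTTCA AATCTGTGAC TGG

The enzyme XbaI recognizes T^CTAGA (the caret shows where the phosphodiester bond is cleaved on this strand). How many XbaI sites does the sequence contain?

TCTAGA occurs starting at position 66.
XbaI cuts at 1 site.

1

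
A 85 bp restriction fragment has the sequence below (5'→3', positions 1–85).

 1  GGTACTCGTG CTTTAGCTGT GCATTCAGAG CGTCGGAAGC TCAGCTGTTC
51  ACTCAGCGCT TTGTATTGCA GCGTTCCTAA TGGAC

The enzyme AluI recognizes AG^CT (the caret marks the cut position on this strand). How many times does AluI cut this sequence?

3

AGCT occurs starting at positions 15, 38, 43.
AluI cuts at 3 sites.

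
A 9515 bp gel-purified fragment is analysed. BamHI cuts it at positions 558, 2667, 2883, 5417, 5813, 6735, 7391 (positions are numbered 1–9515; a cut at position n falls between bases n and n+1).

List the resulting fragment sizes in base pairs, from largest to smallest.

2534, 2124, 2109, 922, 656, 558, 396, 216 bp

Linear molecule, 7 cuts → 8 fragments:
  558 − 0 = 558 bp
  2667 − 558 = 2109 bp
  2883 − 2667 = 216 bp
  5417 − 2883 = 2534 bp
  5813 − 5417 = 396 bp
  6735 − 5813 = 922 bp
  7391 − 6735 = 656 bp
  9515 − 7391 = 2124 bp
Sorted largest to smallest: 2534, 2124, 2109, 922, 656, 558, 396, 216 bp.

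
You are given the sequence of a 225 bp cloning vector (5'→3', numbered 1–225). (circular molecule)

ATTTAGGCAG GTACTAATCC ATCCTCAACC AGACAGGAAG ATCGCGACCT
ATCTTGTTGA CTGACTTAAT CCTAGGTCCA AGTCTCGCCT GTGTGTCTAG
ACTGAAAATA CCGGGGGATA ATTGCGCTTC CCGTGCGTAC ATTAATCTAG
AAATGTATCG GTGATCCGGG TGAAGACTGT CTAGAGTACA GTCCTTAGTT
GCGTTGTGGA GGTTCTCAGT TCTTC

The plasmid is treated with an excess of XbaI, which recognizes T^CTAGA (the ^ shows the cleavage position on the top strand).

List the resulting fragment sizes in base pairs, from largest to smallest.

141, 50, 34 bp

XbaI sites (TCTAGA) start at positions 96, 146, 180.
XbaI cuts after the first base of each site, so after positions 96, 146, 180.
Circular molecule, 3 cuts → 3 fragments:
  97–146 → 50 bp
  147–180 → 34 bp
  181–225 then 1–96 → 45 + 96 = 141 bp
Sorted largest to smallest: 141, 50, 34 bp.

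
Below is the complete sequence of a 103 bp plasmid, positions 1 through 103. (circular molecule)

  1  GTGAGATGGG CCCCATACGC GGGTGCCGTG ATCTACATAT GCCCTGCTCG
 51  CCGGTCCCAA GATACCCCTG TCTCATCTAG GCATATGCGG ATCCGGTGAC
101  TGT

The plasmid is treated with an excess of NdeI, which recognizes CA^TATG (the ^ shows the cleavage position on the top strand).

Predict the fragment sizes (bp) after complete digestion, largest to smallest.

57, 46 bp

NdeI sites (CATATG) start at positions 36, 82.
NdeI cuts after base 2 of each site, so after positions 37, 83.
Circular molecule, 2 cuts → 2 fragments:
  38–83 → 46 bp
  84–103 then 1–37 → 20 + 37 = 57 bp
Sorted largest to smallest: 57, 46 bp.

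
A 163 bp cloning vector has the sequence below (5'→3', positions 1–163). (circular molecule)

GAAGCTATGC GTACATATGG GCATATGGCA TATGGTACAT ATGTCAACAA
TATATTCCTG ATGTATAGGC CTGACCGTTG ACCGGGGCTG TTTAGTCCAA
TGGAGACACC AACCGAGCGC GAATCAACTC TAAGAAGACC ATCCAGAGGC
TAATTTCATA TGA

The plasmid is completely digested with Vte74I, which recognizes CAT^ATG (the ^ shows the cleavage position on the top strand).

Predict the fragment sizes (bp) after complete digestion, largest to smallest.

Vte74I sites (CATATG) start at positions 14, 22, 29, 38, 157.
Vte74I cuts after base 3 of each site, so after positions 16, 24, 31, 40, 159.
Circular molecule, 5 cuts → 5 fragments:
  17–24 → 8 bp
  25–31 → 7 bp
  32–40 → 9 bp
  41–159 → 119 bp
  160–163 then 1–16 → 4 + 16 = 20 bp
Sorted largest to smallest: 119, 20, 9, 8, 7 bp.

119, 20, 9, 8, 7 bp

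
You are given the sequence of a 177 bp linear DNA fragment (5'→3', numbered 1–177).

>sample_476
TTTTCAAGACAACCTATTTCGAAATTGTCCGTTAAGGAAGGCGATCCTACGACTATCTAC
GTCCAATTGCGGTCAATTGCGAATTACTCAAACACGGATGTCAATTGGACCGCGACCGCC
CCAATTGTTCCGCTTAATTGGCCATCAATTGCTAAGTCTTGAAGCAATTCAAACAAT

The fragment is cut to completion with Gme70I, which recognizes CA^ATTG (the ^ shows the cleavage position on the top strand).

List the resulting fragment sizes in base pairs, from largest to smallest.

Gme70I sites (CAATTG) start at positions 64, 74, 102, 122, 146.
Gme70I cuts after base 2 of each site, so after positions 65, 75, 103, 123, 147.
Linear molecule, 5 cuts → 6 fragments:
  1–65 → 65 bp
  66–75 → 10 bp
  76–103 → 28 bp
  104–123 → 20 bp
  124–147 → 24 bp
  148–177 → 30 bp
Sorted largest to smallest: 65, 30, 28, 24, 20, 10 bp.

65, 30, 28, 24, 20, 10 bp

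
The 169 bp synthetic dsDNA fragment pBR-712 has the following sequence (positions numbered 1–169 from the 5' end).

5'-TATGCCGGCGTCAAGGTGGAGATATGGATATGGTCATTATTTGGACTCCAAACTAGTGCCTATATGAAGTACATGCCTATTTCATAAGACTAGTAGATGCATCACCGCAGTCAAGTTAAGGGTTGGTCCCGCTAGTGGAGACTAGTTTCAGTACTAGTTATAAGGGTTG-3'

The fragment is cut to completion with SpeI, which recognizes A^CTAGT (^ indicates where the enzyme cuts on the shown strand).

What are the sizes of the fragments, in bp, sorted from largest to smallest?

SpeI sites (ACTAGT) start at positions 52, 89, 141, 153.
SpeI cuts after the first base of each site, so after positions 52, 89, 141, 153.
Linear molecule, 4 cuts → 5 fragments:
  1–52 → 52 bp
  53–89 → 37 bp
  90–141 → 52 bp
  142–153 → 12 bp
  154–169 → 16 bp
Sorted largest to smallest: 52, 52, 37, 16, 12 bp.

52, 52, 37, 16, 12 bp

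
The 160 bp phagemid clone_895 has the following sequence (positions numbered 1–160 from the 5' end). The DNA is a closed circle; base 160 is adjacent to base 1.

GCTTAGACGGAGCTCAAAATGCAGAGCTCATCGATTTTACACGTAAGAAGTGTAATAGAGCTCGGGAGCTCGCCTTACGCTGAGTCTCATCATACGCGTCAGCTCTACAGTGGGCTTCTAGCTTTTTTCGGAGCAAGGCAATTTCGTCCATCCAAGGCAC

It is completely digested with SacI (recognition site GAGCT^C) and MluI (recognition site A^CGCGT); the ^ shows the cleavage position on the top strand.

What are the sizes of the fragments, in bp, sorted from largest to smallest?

80, 34, 24, 14, 8 bp

SacI sites (GAGCTC) start at positions 10, 24, 58, 66.
SacI cuts after base 5 of each site (before the last base), so after positions 14, 28, 62, 70.
The MluI site (ACGCGT) starts at position 94.
MluI cuts after the first base of each site, so after position 94.
Combined cut positions: 14, 28, 62, 70, 94.
Circular molecule, 5 cuts → 5 fragments:
  15–28 → 14 bp
  29–62 → 34 bp
  63–70 → 8 bp
  71–94 → 24 bp
  95–160 then 1–14 → 66 + 14 = 80 bp
Sorted largest to smallest: 80, 34, 24, 14, 8 bp.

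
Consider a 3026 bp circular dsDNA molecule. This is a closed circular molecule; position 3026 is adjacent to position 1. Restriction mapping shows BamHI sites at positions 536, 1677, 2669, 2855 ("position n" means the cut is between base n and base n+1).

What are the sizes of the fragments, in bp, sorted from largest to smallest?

1141, 992, 707, 186 bp

Circular molecule, 4 cuts → 4 fragments:
  1677 − 536 = 1141 bp
  2669 − 1677 = 992 bp
  2855 − 2669 = 186 bp
  wrap: 3026 − 2855 + 536 = 707 bp
Sorted largest to smallest: 1141, 992, 707, 186 bp.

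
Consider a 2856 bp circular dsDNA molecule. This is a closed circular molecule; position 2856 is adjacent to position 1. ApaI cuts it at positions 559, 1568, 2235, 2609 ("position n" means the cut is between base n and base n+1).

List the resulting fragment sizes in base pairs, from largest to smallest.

Circular molecule, 4 cuts → 4 fragments:
  1568 − 559 = 1009 bp
  2235 − 1568 = 667 bp
  2609 − 2235 = 374 bp
  wrap: 2856 − 2609 + 559 = 806 bp
Sorted largest to smallest: 1009, 806, 667, 374 bp.

1009, 806, 667, 374 bp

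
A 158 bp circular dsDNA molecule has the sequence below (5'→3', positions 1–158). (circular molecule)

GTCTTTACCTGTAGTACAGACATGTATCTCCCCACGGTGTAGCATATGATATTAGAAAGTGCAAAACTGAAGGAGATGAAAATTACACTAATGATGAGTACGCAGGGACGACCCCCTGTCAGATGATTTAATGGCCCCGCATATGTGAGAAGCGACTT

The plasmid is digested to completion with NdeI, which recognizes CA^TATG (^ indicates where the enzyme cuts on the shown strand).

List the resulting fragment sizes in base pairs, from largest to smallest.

97, 61 bp

NdeI sites (CATATG) start at positions 43, 140.
NdeI cuts after base 2 of each site, so after positions 44, 141.
Circular molecule, 2 cuts → 2 fragments:
  45–141 → 97 bp
  142–158 then 1–44 → 17 + 44 = 61 bp
Sorted largest to smallest: 97, 61 bp.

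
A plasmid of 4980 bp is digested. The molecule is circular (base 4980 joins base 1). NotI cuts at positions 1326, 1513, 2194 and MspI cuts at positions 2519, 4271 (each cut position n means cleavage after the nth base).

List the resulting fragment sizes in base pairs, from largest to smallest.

Combined cut positions (sorted): 1326, 1513, 2194, 2519, 4271.
Circular molecule, 5 cuts → 5 fragments:
  1513 − 1326 = 187 bp
  2194 − 1513 = 681 bp
  2519 − 2194 = 325 bp
  4271 − 2519 = 1752 bp
  wrap: 4980 − 4271 + 1326 = 2035 bp
Sorted largest to smallest: 2035, 1752, 681, 325, 187 bp.

2035, 1752, 681, 325, 187 bp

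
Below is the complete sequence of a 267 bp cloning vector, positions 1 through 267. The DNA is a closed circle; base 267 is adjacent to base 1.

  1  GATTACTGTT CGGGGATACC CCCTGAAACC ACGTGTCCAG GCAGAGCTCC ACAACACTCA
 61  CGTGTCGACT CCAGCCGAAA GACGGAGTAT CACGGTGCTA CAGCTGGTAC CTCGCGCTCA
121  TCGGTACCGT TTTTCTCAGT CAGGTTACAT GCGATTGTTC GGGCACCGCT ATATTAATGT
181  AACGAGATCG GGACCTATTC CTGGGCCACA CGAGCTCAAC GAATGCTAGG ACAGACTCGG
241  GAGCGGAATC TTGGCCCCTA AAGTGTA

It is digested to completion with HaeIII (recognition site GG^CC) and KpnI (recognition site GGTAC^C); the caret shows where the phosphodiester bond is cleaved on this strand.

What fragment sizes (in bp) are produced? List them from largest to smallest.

HaeIII sites (GGCC) start at positions 204, 253.
HaeIII cuts after base 2 of each site, so after positions 205, 254.
KpnI sites (GGTACC) start at positions 106, 123.
KpnI cuts after base 5 of each site (before the last base), so after positions 110, 127.
Combined cut positions: 110, 127, 205, 254.
Circular molecule, 4 cuts → 4 fragments:
  111–127 → 17 bp
  128–205 → 78 bp
  206–254 → 49 bp
  255–267 then 1–110 → 13 + 110 = 123 bp
Sorted largest to smallest: 123, 78, 49, 17 bp.

123, 78, 49, 17 bp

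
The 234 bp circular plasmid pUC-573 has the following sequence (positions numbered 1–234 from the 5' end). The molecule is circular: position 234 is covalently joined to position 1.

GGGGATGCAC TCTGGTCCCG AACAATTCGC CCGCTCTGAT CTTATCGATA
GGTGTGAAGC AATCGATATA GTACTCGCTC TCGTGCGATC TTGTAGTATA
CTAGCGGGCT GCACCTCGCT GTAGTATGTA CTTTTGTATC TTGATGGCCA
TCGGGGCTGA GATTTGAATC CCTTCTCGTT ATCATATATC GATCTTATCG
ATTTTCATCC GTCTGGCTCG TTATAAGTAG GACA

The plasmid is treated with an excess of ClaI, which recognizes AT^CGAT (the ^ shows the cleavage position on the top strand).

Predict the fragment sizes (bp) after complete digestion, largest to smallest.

126, 81, 18, 9 bp

ClaI sites (ATCGAT) start at positions 44, 62, 188, 197.
ClaI cuts after base 2 of each site, so after positions 45, 63, 189, 198.
Circular molecule, 4 cuts → 4 fragments:
  46–63 → 18 bp
  64–189 → 126 bp
  190–198 → 9 bp
  199–234 then 1–45 → 36 + 45 = 81 bp
Sorted largest to smallest: 126, 81, 18, 9 bp.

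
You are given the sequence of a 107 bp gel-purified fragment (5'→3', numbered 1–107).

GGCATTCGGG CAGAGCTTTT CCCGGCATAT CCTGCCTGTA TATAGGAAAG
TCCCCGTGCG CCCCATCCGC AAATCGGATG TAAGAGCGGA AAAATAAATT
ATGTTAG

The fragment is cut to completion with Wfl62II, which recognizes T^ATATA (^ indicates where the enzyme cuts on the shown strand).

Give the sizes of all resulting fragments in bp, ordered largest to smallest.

68, 39 bp

The Wfl62II site (TATATA) starts at position 39.
Wfl62II cuts after the first base of each site, so after position 39.
Linear molecule, 1 cut → 2 fragments:
  1–39 → 39 bp
  40–107 → 68 bp
Sorted largest to smallest: 68, 39 bp.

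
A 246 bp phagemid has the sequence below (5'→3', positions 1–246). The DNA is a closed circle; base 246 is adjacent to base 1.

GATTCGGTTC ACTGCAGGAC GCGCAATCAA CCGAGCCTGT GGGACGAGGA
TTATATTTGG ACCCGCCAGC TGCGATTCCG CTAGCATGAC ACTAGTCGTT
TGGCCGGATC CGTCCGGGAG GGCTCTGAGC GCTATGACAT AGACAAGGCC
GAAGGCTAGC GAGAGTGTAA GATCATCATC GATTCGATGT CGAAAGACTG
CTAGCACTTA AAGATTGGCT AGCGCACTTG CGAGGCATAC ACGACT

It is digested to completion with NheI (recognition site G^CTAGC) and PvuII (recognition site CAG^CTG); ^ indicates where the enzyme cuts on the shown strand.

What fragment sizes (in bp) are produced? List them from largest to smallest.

NheI sites (GCTAGC) start at positions 80, 155, 200, 218.
NheI cuts after the first base of each site, so after positions 80, 155, 200, 218.
The PvuII site (CAGCTG) starts at position 67.
PvuII cuts after base 3 of each site, so after position 69.
Combined cut positions: 69, 80, 155, 200, 218.
Circular molecule, 5 cuts → 5 fragments:
  70–80 → 11 bp
  81–155 → 75 bp
  156–200 → 45 bp
  201–218 → 18 bp
  219–246 then 1–69 → 28 + 69 = 97 bp
Sorted largest to smallest: 97, 75, 45, 18, 11 bp.

97, 75, 45, 18, 11 bp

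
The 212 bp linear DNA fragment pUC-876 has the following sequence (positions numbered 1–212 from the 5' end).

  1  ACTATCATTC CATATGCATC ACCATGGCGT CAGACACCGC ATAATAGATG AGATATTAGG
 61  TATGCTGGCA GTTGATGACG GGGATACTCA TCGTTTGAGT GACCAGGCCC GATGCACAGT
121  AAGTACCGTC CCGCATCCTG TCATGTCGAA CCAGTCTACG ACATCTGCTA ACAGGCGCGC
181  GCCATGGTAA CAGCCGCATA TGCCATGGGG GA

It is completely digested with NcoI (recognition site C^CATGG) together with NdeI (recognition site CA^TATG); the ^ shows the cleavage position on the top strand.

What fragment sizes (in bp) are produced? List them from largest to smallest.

NcoI sites (CCATGG) start at positions 22, 182, 203.
NcoI cuts after the first base of each site, so after positions 22, 182, 203.
NdeI sites (CATATG) start at positions 11, 197.
NdeI cuts after base 2 of each site, so after positions 12, 198.
Combined cut positions: 12, 22, 182, 198, 203.
Linear molecule, 5 cuts → 6 fragments:
  1–12 → 12 bp
  13–22 → 10 bp
  23–182 → 160 bp
  183–198 → 16 bp
  199–203 → 5 bp
  204–212 → 9 bp
Sorted largest to smallest: 160, 16, 12, 10, 9, 5 bp.

160, 16, 12, 10, 9, 5 bp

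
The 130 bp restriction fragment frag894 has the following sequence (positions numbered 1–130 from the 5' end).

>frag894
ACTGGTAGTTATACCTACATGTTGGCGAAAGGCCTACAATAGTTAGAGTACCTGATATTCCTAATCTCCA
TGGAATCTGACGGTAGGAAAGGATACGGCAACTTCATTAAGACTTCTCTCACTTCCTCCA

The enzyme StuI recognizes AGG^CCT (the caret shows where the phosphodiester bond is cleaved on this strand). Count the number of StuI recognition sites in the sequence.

AGGCCT occurs starting at position 30.
StuI cuts at 1 site.

1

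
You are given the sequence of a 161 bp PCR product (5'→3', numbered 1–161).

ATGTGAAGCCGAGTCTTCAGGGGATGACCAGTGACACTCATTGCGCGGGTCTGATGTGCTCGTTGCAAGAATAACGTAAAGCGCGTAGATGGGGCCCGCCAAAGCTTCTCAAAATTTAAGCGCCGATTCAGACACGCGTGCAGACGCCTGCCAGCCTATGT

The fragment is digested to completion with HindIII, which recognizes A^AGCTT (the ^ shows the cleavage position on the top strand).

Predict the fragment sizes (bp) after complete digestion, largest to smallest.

102, 59 bp

The HindIII site (AAGCTT) starts at position 102.
HindIII cuts after the first base of each site, so after position 102.
Linear molecule, 1 cut → 2 fragments:
  1–102 → 102 bp
  103–161 → 59 bp
Sorted largest to smallest: 102, 59 bp.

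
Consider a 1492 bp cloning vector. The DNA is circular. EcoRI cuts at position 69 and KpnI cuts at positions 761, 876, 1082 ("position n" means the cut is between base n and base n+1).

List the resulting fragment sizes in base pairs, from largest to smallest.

692, 479, 206, 115 bp

Combined cut positions (sorted): 69, 761, 876, 1082.
Circular molecule, 4 cuts → 4 fragments:
  761 − 69 = 692 bp
  876 − 761 = 115 bp
  1082 − 876 = 206 bp
  wrap: 1492 − 1082 + 69 = 479 bp
Sorted largest to smallest: 692, 479, 206, 115 bp.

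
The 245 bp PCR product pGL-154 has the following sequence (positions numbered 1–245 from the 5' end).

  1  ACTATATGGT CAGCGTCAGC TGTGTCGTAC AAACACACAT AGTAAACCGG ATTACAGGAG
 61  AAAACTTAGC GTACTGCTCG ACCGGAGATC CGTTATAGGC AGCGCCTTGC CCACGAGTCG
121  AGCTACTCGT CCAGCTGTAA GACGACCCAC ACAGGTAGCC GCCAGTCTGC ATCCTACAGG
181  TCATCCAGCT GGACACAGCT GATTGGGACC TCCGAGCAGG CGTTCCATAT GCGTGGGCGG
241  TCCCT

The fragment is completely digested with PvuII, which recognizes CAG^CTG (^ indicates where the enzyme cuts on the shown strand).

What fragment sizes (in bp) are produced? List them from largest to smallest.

PvuII sites (CAGCTG) start at positions 17, 132, 186, 196.
PvuII cuts after base 3 of each site, so after positions 19, 134, 188, 198.
Linear molecule, 4 cuts → 5 fragments:
  1–19 → 19 bp
  20–134 → 115 bp
  135–188 → 54 bp
  189–198 → 10 bp
  199–245 → 47 bp
Sorted largest to smallest: 115, 54, 47, 19, 10 bp.

115, 54, 47, 19, 10 bp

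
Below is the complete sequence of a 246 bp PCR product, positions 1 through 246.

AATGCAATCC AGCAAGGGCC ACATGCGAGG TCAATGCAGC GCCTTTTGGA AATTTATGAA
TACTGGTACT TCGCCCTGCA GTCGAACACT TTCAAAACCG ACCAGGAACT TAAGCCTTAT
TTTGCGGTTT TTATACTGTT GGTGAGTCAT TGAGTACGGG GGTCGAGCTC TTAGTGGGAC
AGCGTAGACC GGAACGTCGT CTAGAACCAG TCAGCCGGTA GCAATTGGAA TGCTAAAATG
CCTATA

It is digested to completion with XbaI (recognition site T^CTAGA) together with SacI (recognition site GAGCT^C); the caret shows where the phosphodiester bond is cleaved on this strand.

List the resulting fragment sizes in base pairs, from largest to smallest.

The XbaI site (TCTAGA) starts at position 200.
XbaI cuts after the first base of each site, so after position 200.
The SacI site (GAGCTC) starts at position 165.
SacI cuts after base 5 of each site (before the last base), so after position 169.
Combined cut positions: 169, 200.
Linear molecule, 2 cuts → 3 fragments:
  1–169 → 169 bp
  170–200 → 31 bp
  201–246 → 46 bp
Sorted largest to smallest: 169, 46, 31 bp.

169, 46, 31 bp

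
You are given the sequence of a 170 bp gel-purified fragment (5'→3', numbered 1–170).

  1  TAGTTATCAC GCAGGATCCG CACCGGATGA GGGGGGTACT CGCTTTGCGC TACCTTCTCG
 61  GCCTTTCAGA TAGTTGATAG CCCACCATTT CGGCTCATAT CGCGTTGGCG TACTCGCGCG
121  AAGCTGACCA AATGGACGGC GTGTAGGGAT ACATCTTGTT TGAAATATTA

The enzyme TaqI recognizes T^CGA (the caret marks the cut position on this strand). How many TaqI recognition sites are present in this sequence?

0

No occurrence of TCGA is present in the sequence.
TaqI does not cut: 0 sites.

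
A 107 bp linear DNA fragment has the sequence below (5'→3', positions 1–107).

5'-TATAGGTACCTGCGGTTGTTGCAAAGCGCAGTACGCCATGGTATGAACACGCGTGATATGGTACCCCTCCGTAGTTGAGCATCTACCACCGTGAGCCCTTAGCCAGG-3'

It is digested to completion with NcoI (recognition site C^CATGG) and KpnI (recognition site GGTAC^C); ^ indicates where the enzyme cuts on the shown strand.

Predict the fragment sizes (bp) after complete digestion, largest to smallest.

43, 28, 27, 9 bp

The NcoI site (CCATGG) starts at position 36.
NcoI cuts after the first base of each site, so after position 36.
KpnI sites (GGTACC) start at positions 5, 60.
KpnI cuts after base 5 of each site (before the last base), so after positions 9, 64.
Combined cut positions: 9, 36, 64.
Linear molecule, 3 cuts → 4 fragments:
  1–9 → 9 bp
  10–36 → 27 bp
  37–64 → 28 bp
  65–107 → 43 bp
Sorted largest to smallest: 43, 28, 27, 9 bp.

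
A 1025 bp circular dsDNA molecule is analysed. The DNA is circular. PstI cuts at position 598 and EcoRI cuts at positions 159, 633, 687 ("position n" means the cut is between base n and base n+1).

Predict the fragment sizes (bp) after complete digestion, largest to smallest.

Combined cut positions (sorted): 159, 598, 633, 687.
Circular molecule, 4 cuts → 4 fragments:
  598 − 159 = 439 bp
  633 − 598 = 35 bp
  687 − 633 = 54 bp
  wrap: 1025 − 687 + 159 = 497 bp
Sorted largest to smallest: 497, 439, 54, 35 bp.

497, 439, 54, 35 bp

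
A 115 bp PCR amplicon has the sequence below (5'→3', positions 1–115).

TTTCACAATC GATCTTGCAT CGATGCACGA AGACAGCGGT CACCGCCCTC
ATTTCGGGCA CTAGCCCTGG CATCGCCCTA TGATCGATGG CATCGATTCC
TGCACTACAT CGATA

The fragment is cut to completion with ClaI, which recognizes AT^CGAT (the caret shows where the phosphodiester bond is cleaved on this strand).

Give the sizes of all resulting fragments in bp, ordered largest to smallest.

ClaI sites (ATCGAT) start at positions 8, 19, 83, 92, 109.
ClaI cuts after base 2 of each site, so after positions 9, 20, 84, 93, 110.
Linear molecule, 5 cuts → 6 fragments:
  1–9 → 9 bp
  10–20 → 11 bp
  21–84 → 64 bp
  85–93 → 9 bp
  94–110 → 17 bp
  111–115 → 5 bp
Sorted largest to smallest: 64, 17, 11, 9, 9, 5 bp.

64, 17, 11, 9, 9, 5 bp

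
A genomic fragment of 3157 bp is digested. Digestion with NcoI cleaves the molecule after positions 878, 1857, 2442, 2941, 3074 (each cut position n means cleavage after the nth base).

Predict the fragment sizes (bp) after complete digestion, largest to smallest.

Linear molecule, 5 cuts → 6 fragments:
  878 − 0 = 878 bp
  1857 − 878 = 979 bp
  2442 − 1857 = 585 bp
  2941 − 2442 = 499 bp
  3074 − 2941 = 133 bp
  3157 − 3074 = 83 bp
Sorted largest to smallest: 979, 878, 585, 499, 133, 83 bp.

979, 878, 585, 499, 133, 83 bp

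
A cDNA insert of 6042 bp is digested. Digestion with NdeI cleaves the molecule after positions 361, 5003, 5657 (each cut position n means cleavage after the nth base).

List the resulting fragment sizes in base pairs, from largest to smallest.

Linear molecule, 3 cuts → 4 fragments:
  361 − 0 = 361 bp
  5003 − 361 = 4642 bp
  5657 − 5003 = 654 bp
  6042 − 5657 = 385 bp
Sorted largest to smallest: 4642, 654, 385, 361 bp.

4642, 654, 385, 361 bp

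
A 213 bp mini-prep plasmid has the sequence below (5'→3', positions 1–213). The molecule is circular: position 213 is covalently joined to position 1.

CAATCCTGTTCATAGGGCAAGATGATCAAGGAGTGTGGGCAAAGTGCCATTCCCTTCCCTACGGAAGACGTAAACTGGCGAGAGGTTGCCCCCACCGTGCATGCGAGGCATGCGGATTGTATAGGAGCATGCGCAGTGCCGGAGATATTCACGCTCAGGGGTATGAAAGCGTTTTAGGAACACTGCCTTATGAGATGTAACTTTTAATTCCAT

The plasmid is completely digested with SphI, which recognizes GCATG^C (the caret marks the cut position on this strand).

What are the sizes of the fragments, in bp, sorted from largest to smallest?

SphI sites (GCATGC) start at positions 99, 108, 127.
SphI cuts after base 5 of each site (before the last base), so after positions 103, 112, 131.
Circular molecule, 3 cuts → 3 fragments:
  104–112 → 9 bp
  113–131 → 19 bp
  132–213 then 1–103 → 82 + 103 = 185 bp
Sorted largest to smallest: 185, 19, 9 bp.

185, 19, 9 bp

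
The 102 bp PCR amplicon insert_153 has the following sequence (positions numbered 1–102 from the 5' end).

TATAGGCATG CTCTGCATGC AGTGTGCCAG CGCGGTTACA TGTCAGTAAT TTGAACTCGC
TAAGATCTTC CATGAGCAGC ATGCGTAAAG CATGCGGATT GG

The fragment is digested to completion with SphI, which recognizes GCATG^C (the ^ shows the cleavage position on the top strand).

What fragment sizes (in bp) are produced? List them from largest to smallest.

SphI sites (GCATGC) start at positions 6, 15, 79, 90.
SphI cuts after base 5 of each site (before the last base), so after positions 10, 19, 83, 94.
Linear molecule, 4 cuts → 5 fragments:
  1–10 → 10 bp
  11–19 → 9 bp
  20–83 → 64 bp
  84–94 → 11 bp
  95–102 → 8 bp
Sorted largest to smallest: 64, 11, 10, 9, 8 bp.

64, 11, 10, 9, 8 bp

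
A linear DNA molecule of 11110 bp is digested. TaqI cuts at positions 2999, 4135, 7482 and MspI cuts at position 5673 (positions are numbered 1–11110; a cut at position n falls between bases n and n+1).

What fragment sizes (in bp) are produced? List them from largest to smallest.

3628, 2999, 1809, 1538, 1136 bp

Combined cut positions (sorted): 2999, 4135, 5673, 7482.
Linear molecule, 4 cuts → 5 fragments:
  2999 − 0 = 2999 bp
  4135 − 2999 = 1136 bp
  5673 − 4135 = 1538 bp
  7482 − 5673 = 1809 bp
  11110 − 7482 = 3628 bp
Sorted largest to smallest: 3628, 2999, 1809, 1538, 1136 bp.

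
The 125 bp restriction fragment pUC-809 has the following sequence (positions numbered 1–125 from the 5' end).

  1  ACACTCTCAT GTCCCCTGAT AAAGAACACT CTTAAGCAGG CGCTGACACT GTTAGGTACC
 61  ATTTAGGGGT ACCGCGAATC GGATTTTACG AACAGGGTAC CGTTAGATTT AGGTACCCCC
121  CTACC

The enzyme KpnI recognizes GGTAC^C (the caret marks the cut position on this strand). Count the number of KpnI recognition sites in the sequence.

4

GGTACC occurs starting at positions 55, 68, 96, 112.
KpnI cuts at 4 sites.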